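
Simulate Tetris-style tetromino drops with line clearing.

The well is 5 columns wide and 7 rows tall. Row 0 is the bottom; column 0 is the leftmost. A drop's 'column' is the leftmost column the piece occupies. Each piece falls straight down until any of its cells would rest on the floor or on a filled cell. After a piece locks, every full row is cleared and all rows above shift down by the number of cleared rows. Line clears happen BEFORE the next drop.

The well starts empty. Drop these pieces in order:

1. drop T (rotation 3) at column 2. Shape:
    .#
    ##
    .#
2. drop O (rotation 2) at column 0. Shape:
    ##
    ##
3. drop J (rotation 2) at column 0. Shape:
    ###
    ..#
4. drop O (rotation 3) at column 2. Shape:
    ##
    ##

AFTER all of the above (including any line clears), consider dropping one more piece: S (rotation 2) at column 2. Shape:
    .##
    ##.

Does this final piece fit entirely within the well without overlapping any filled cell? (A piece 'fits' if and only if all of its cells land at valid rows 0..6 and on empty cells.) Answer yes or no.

Drop 1: T rot3 at col 2 lands with bottom-row=0; cleared 0 line(s) (total 0); column heights now [0 0 2 3 0], max=3
Drop 2: O rot2 at col 0 lands with bottom-row=0; cleared 0 line(s) (total 0); column heights now [2 2 2 3 0], max=3
Drop 3: J rot2 at col 0 lands with bottom-row=2; cleared 0 line(s) (total 0); column heights now [4 4 4 3 0], max=4
Drop 4: O rot3 at col 2 lands with bottom-row=4; cleared 0 line(s) (total 0); column heights now [4 4 6 6 0], max=6
Test piece S rot2 at col 2 (width 3): heights before test = [4 4 6 6 0]; fits = False

Answer: no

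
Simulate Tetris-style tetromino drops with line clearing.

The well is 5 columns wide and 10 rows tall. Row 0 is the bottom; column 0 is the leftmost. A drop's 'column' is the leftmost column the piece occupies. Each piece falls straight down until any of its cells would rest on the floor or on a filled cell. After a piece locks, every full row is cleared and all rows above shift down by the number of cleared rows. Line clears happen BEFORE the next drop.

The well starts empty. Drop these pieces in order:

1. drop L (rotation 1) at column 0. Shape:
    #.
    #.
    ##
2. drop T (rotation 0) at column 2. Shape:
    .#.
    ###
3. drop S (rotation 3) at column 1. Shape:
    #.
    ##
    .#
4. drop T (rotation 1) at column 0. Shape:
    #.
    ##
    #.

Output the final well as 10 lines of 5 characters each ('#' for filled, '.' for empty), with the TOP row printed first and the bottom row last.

Answer: .....
.....
.....
.....
.....
#....
##...
##...
###..
#.##.

Derivation:
Drop 1: L rot1 at col 0 lands with bottom-row=0; cleared 0 line(s) (total 0); column heights now [3 1 0 0 0], max=3
Drop 2: T rot0 at col 2 lands with bottom-row=0; cleared 1 line(s) (total 1); column heights now [2 0 0 1 0], max=2
Drop 3: S rot3 at col 1 lands with bottom-row=0; cleared 0 line(s) (total 1); column heights now [2 3 2 1 0], max=3
Drop 4: T rot1 at col 0 lands with bottom-row=2; cleared 0 line(s) (total 1); column heights now [5 4 2 1 0], max=5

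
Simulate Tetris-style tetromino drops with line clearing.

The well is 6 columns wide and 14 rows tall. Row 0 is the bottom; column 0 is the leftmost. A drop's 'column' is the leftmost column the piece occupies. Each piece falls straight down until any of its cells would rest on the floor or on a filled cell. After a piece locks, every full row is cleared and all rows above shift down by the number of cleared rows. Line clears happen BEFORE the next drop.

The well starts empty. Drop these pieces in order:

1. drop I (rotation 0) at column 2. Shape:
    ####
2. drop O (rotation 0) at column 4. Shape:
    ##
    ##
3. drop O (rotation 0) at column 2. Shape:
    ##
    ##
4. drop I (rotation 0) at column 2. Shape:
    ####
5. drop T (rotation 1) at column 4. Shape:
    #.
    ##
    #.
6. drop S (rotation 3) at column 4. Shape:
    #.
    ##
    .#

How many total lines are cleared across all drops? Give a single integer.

Answer: 0

Derivation:
Drop 1: I rot0 at col 2 lands with bottom-row=0; cleared 0 line(s) (total 0); column heights now [0 0 1 1 1 1], max=1
Drop 2: O rot0 at col 4 lands with bottom-row=1; cleared 0 line(s) (total 0); column heights now [0 0 1 1 3 3], max=3
Drop 3: O rot0 at col 2 lands with bottom-row=1; cleared 0 line(s) (total 0); column heights now [0 0 3 3 3 3], max=3
Drop 4: I rot0 at col 2 lands with bottom-row=3; cleared 0 line(s) (total 0); column heights now [0 0 4 4 4 4], max=4
Drop 5: T rot1 at col 4 lands with bottom-row=4; cleared 0 line(s) (total 0); column heights now [0 0 4 4 7 6], max=7
Drop 6: S rot3 at col 4 lands with bottom-row=6; cleared 0 line(s) (total 0); column heights now [0 0 4 4 9 8], max=9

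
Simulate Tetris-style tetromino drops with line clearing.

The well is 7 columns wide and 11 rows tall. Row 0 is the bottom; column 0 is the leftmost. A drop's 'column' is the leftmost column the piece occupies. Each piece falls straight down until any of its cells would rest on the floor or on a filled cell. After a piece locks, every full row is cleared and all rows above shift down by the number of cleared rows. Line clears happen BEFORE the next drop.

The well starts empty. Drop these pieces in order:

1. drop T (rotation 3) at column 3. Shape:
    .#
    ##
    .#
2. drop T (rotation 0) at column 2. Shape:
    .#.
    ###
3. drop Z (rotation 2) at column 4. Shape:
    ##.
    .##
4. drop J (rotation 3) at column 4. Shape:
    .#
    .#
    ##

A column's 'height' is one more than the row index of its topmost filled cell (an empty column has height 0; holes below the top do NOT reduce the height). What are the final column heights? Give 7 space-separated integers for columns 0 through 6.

Drop 1: T rot3 at col 3 lands with bottom-row=0; cleared 0 line(s) (total 0); column heights now [0 0 0 2 3 0 0], max=3
Drop 2: T rot0 at col 2 lands with bottom-row=3; cleared 0 line(s) (total 0); column heights now [0 0 4 5 4 0 0], max=5
Drop 3: Z rot2 at col 4 lands with bottom-row=3; cleared 0 line(s) (total 0); column heights now [0 0 4 5 5 5 4], max=5
Drop 4: J rot3 at col 4 lands with bottom-row=5; cleared 0 line(s) (total 0); column heights now [0 0 4 5 6 8 4], max=8

Answer: 0 0 4 5 6 8 4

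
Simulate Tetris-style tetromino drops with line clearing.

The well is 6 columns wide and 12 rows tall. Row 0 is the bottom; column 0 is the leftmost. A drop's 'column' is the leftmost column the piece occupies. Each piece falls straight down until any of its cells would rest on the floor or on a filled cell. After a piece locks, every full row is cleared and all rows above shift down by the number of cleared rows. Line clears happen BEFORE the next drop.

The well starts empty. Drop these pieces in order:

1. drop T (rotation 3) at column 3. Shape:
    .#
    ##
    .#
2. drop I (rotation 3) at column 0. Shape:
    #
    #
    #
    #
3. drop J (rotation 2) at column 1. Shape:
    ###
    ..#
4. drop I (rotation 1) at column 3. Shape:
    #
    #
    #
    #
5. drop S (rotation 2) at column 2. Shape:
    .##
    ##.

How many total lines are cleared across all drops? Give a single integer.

Drop 1: T rot3 at col 3 lands with bottom-row=0; cleared 0 line(s) (total 0); column heights now [0 0 0 2 3 0], max=3
Drop 2: I rot3 at col 0 lands with bottom-row=0; cleared 0 line(s) (total 0); column heights now [4 0 0 2 3 0], max=4
Drop 3: J rot2 at col 1 lands with bottom-row=2; cleared 0 line(s) (total 0); column heights now [4 4 4 4 3 0], max=4
Drop 4: I rot1 at col 3 lands with bottom-row=4; cleared 0 line(s) (total 0); column heights now [4 4 4 8 3 0], max=8
Drop 5: S rot2 at col 2 lands with bottom-row=8; cleared 0 line(s) (total 0); column heights now [4 4 9 10 10 0], max=10

Answer: 0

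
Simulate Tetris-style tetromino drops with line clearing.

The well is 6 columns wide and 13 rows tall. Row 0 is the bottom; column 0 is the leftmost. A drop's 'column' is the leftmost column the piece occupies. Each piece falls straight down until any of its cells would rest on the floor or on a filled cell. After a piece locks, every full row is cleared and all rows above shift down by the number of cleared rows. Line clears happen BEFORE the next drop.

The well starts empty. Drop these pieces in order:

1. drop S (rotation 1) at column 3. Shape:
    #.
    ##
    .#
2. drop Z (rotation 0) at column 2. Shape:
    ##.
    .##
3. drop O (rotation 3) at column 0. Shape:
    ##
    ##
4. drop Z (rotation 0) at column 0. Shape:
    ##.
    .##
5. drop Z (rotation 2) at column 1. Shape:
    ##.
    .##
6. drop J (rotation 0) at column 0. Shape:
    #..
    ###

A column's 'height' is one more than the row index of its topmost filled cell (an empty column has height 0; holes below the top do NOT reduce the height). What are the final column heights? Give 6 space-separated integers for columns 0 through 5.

Answer: 10 9 9 7 4 0

Derivation:
Drop 1: S rot1 at col 3 lands with bottom-row=0; cleared 0 line(s) (total 0); column heights now [0 0 0 3 2 0], max=3
Drop 2: Z rot0 at col 2 lands with bottom-row=3; cleared 0 line(s) (total 0); column heights now [0 0 5 5 4 0], max=5
Drop 3: O rot3 at col 0 lands with bottom-row=0; cleared 0 line(s) (total 0); column heights now [2 2 5 5 4 0], max=5
Drop 4: Z rot0 at col 0 lands with bottom-row=5; cleared 0 line(s) (total 0); column heights now [7 7 6 5 4 0], max=7
Drop 5: Z rot2 at col 1 lands with bottom-row=6; cleared 0 line(s) (total 0); column heights now [7 8 8 7 4 0], max=8
Drop 6: J rot0 at col 0 lands with bottom-row=8; cleared 0 line(s) (total 0); column heights now [10 9 9 7 4 0], max=10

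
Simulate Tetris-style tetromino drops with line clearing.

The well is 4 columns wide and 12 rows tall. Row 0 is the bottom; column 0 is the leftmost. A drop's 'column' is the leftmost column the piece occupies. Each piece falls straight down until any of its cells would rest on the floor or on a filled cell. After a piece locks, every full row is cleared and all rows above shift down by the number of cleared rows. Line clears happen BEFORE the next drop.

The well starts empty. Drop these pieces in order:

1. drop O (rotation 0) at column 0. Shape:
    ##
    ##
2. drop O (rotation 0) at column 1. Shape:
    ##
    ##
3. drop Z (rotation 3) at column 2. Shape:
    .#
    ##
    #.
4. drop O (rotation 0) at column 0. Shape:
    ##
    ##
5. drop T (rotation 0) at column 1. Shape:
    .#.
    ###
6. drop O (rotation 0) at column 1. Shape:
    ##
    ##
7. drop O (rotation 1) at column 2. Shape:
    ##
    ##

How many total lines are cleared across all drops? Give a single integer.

Answer: 1

Derivation:
Drop 1: O rot0 at col 0 lands with bottom-row=0; cleared 0 line(s) (total 0); column heights now [2 2 0 0], max=2
Drop 2: O rot0 at col 1 lands with bottom-row=2; cleared 0 line(s) (total 0); column heights now [2 4 4 0], max=4
Drop 3: Z rot3 at col 2 lands with bottom-row=4; cleared 0 line(s) (total 0); column heights now [2 4 6 7], max=7
Drop 4: O rot0 at col 0 lands with bottom-row=4; cleared 1 line(s) (total 1); column heights now [5 5 5 6], max=6
Drop 5: T rot0 at col 1 lands with bottom-row=6; cleared 0 line(s) (total 1); column heights now [5 7 8 7], max=8
Drop 6: O rot0 at col 1 lands with bottom-row=8; cleared 0 line(s) (total 1); column heights now [5 10 10 7], max=10
Drop 7: O rot1 at col 2 lands with bottom-row=10; cleared 0 line(s) (total 1); column heights now [5 10 12 12], max=12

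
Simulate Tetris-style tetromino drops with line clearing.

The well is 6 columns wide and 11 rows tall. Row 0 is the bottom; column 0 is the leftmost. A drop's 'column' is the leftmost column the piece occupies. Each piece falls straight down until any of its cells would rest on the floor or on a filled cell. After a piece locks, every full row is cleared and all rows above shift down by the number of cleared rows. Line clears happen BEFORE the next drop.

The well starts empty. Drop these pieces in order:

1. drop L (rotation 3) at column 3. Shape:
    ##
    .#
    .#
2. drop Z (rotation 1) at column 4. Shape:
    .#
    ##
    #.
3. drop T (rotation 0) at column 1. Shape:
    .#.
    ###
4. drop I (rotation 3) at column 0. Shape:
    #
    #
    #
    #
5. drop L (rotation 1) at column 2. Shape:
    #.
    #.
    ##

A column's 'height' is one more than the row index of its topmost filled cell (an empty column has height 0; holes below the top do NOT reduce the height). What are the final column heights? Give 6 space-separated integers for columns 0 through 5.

Drop 1: L rot3 at col 3 lands with bottom-row=0; cleared 0 line(s) (total 0); column heights now [0 0 0 3 3 0], max=3
Drop 2: Z rot1 at col 4 lands with bottom-row=3; cleared 0 line(s) (total 0); column heights now [0 0 0 3 5 6], max=6
Drop 3: T rot0 at col 1 lands with bottom-row=3; cleared 0 line(s) (total 0); column heights now [0 4 5 4 5 6], max=6
Drop 4: I rot3 at col 0 lands with bottom-row=0; cleared 0 line(s) (total 0); column heights now [4 4 5 4 5 6], max=6
Drop 5: L rot1 at col 2 lands with bottom-row=5; cleared 0 line(s) (total 0); column heights now [4 4 8 6 5 6], max=8

Answer: 4 4 8 6 5 6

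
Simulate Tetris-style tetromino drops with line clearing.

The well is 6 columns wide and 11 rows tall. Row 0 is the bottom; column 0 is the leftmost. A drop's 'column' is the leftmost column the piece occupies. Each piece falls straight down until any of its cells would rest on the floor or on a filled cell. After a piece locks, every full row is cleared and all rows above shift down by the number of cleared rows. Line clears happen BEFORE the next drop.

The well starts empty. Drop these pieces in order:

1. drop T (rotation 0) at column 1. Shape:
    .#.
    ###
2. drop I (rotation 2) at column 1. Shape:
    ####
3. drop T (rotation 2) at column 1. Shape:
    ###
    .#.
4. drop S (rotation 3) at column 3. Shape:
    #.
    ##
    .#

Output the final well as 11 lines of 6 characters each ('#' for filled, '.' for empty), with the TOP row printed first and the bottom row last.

Answer: ......
......
......
......
...#..
...##.
.####.
..#...
.####.
..#...
.###..

Derivation:
Drop 1: T rot0 at col 1 lands with bottom-row=0; cleared 0 line(s) (total 0); column heights now [0 1 2 1 0 0], max=2
Drop 2: I rot2 at col 1 lands with bottom-row=2; cleared 0 line(s) (total 0); column heights now [0 3 3 3 3 0], max=3
Drop 3: T rot2 at col 1 lands with bottom-row=3; cleared 0 line(s) (total 0); column heights now [0 5 5 5 3 0], max=5
Drop 4: S rot3 at col 3 lands with bottom-row=4; cleared 0 line(s) (total 0); column heights now [0 5 5 7 6 0], max=7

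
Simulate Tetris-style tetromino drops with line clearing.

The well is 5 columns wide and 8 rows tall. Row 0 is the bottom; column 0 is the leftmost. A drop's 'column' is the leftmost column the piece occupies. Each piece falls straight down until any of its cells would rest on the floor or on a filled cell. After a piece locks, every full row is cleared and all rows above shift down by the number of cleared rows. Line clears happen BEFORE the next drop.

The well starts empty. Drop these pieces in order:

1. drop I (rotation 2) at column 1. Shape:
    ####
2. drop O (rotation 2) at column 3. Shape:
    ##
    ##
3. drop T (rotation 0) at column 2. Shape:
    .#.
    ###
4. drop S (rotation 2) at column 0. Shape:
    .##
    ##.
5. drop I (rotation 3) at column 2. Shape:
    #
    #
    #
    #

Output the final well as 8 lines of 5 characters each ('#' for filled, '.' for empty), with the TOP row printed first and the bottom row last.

Drop 1: I rot2 at col 1 lands with bottom-row=0; cleared 0 line(s) (total 0); column heights now [0 1 1 1 1], max=1
Drop 2: O rot2 at col 3 lands with bottom-row=1; cleared 0 line(s) (total 0); column heights now [0 1 1 3 3], max=3
Drop 3: T rot0 at col 2 lands with bottom-row=3; cleared 0 line(s) (total 0); column heights now [0 1 4 5 4], max=5
Drop 4: S rot2 at col 0 lands with bottom-row=3; cleared 1 line(s) (total 1); column heights now [0 4 4 4 3], max=4
Drop 5: I rot3 at col 2 lands with bottom-row=4; cleared 0 line(s) (total 1); column heights now [0 4 8 4 3], max=8

Answer: ..#..
..#..
..#..
..#..
.###.
...##
...##
.####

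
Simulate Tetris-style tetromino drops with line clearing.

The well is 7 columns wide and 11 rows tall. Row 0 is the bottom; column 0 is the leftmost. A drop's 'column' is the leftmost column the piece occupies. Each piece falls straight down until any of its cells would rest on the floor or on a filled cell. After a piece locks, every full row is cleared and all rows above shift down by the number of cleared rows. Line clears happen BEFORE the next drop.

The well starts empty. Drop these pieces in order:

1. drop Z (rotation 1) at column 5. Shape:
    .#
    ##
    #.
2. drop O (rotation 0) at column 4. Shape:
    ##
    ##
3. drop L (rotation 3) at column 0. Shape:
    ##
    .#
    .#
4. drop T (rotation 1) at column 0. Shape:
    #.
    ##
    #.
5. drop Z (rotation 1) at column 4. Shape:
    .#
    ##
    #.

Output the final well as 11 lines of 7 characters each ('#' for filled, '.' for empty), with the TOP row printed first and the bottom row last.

Answer: .......
.......
.......
.......
.....#.
#...##.
##..#..
#...##.
##..###
.#...##
.#...#.

Derivation:
Drop 1: Z rot1 at col 5 lands with bottom-row=0; cleared 0 line(s) (total 0); column heights now [0 0 0 0 0 2 3], max=3
Drop 2: O rot0 at col 4 lands with bottom-row=2; cleared 0 line(s) (total 0); column heights now [0 0 0 0 4 4 3], max=4
Drop 3: L rot3 at col 0 lands with bottom-row=0; cleared 0 line(s) (total 0); column heights now [3 3 0 0 4 4 3], max=4
Drop 4: T rot1 at col 0 lands with bottom-row=3; cleared 0 line(s) (total 0); column heights now [6 5 0 0 4 4 3], max=6
Drop 5: Z rot1 at col 4 lands with bottom-row=4; cleared 0 line(s) (total 0); column heights now [6 5 0 0 6 7 3], max=7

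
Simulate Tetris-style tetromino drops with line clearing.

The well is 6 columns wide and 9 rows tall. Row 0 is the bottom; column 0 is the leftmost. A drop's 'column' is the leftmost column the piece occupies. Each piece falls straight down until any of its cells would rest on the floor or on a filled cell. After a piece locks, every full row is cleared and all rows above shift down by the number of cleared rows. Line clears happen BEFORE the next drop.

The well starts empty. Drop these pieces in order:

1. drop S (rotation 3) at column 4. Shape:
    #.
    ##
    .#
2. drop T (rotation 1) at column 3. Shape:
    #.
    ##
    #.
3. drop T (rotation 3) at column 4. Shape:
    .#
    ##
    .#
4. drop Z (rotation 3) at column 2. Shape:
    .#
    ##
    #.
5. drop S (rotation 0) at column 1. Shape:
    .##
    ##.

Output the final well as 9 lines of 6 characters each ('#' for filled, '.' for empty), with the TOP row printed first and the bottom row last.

Answer: ......
..##..
.###..
..##.#
..####
...###
...##.
....##
.....#

Derivation:
Drop 1: S rot3 at col 4 lands with bottom-row=0; cleared 0 line(s) (total 0); column heights now [0 0 0 0 3 2], max=3
Drop 2: T rot1 at col 3 lands with bottom-row=2; cleared 0 line(s) (total 0); column heights now [0 0 0 5 4 2], max=5
Drop 3: T rot3 at col 4 lands with bottom-row=3; cleared 0 line(s) (total 0); column heights now [0 0 0 5 5 6], max=6
Drop 4: Z rot3 at col 2 lands with bottom-row=4; cleared 0 line(s) (total 0); column heights now [0 0 6 7 5 6], max=7
Drop 5: S rot0 at col 1 lands with bottom-row=6; cleared 0 line(s) (total 0); column heights now [0 7 8 8 5 6], max=8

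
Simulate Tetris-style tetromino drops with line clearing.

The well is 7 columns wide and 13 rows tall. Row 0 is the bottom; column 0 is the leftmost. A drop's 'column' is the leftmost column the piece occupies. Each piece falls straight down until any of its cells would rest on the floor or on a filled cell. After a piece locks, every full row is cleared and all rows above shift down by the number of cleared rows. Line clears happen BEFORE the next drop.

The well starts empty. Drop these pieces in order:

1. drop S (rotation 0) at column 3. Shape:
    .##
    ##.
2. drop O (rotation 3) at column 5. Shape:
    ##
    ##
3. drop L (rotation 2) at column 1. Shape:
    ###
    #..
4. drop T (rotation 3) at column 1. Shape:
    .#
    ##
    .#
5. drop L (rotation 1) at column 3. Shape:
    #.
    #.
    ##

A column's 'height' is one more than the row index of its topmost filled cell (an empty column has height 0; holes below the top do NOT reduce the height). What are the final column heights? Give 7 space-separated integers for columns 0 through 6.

Drop 1: S rot0 at col 3 lands with bottom-row=0; cleared 0 line(s) (total 0); column heights now [0 0 0 1 2 2 0], max=2
Drop 2: O rot3 at col 5 lands with bottom-row=2; cleared 0 line(s) (total 0); column heights now [0 0 0 1 2 4 4], max=4
Drop 3: L rot2 at col 1 lands with bottom-row=0; cleared 0 line(s) (total 0); column heights now [0 2 2 2 2 4 4], max=4
Drop 4: T rot3 at col 1 lands with bottom-row=2; cleared 0 line(s) (total 0); column heights now [0 4 5 2 2 4 4], max=5
Drop 5: L rot1 at col 3 lands with bottom-row=2; cleared 0 line(s) (total 0); column heights now [0 4 5 5 3 4 4], max=5

Answer: 0 4 5 5 3 4 4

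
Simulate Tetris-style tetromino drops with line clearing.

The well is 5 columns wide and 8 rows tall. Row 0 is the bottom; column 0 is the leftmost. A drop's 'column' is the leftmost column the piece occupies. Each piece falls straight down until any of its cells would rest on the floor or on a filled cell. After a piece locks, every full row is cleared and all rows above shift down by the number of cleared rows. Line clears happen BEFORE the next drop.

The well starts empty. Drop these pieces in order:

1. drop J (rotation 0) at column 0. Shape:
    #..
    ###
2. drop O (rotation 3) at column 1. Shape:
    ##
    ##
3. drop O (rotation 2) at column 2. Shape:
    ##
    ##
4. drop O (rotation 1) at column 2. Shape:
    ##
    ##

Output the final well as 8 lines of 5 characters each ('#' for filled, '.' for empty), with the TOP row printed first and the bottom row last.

Answer: .....
..##.
..##.
..##.
..##.
.##..
###..
###..

Derivation:
Drop 1: J rot0 at col 0 lands with bottom-row=0; cleared 0 line(s) (total 0); column heights now [2 1 1 0 0], max=2
Drop 2: O rot3 at col 1 lands with bottom-row=1; cleared 0 line(s) (total 0); column heights now [2 3 3 0 0], max=3
Drop 3: O rot2 at col 2 lands with bottom-row=3; cleared 0 line(s) (total 0); column heights now [2 3 5 5 0], max=5
Drop 4: O rot1 at col 2 lands with bottom-row=5; cleared 0 line(s) (total 0); column heights now [2 3 7 7 0], max=7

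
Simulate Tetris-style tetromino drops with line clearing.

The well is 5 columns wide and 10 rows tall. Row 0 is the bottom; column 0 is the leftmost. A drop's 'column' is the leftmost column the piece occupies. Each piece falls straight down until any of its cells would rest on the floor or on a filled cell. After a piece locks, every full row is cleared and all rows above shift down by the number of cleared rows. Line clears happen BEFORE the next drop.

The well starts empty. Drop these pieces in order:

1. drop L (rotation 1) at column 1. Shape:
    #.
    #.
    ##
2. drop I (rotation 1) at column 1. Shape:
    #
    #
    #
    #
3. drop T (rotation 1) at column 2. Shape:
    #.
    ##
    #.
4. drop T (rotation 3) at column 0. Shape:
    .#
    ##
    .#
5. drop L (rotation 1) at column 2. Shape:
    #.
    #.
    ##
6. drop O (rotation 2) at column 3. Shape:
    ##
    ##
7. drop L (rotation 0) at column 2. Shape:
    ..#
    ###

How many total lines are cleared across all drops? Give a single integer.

Answer: 0

Derivation:
Drop 1: L rot1 at col 1 lands with bottom-row=0; cleared 0 line(s) (total 0); column heights now [0 3 1 0 0], max=3
Drop 2: I rot1 at col 1 lands with bottom-row=3; cleared 0 line(s) (total 0); column heights now [0 7 1 0 0], max=7
Drop 3: T rot1 at col 2 lands with bottom-row=1; cleared 0 line(s) (total 0); column heights now [0 7 4 3 0], max=7
Drop 4: T rot3 at col 0 lands with bottom-row=7; cleared 0 line(s) (total 0); column heights now [9 10 4 3 0], max=10
Drop 5: L rot1 at col 2 lands with bottom-row=4; cleared 0 line(s) (total 0); column heights now [9 10 7 5 0], max=10
Drop 6: O rot2 at col 3 lands with bottom-row=5; cleared 0 line(s) (total 0); column heights now [9 10 7 7 7], max=10
Drop 7: L rot0 at col 2 lands with bottom-row=7; cleared 0 line(s) (total 0); column heights now [9 10 8 8 9], max=10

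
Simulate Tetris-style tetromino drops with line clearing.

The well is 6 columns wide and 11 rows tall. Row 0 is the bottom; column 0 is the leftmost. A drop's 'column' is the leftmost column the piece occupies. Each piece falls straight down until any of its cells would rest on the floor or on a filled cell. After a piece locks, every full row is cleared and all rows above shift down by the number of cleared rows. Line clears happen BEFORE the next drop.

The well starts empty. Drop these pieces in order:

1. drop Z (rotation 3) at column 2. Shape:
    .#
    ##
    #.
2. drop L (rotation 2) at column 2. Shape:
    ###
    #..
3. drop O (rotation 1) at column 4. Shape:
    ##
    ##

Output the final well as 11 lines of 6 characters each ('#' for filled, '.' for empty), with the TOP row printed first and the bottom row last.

Drop 1: Z rot3 at col 2 lands with bottom-row=0; cleared 0 line(s) (total 0); column heights now [0 0 2 3 0 0], max=3
Drop 2: L rot2 at col 2 lands with bottom-row=2; cleared 0 line(s) (total 0); column heights now [0 0 4 4 4 0], max=4
Drop 3: O rot1 at col 4 lands with bottom-row=4; cleared 0 line(s) (total 0); column heights now [0 0 4 4 6 6], max=6

Answer: ......
......
......
......
......
....##
....##
..###.
..##..
..##..
..#...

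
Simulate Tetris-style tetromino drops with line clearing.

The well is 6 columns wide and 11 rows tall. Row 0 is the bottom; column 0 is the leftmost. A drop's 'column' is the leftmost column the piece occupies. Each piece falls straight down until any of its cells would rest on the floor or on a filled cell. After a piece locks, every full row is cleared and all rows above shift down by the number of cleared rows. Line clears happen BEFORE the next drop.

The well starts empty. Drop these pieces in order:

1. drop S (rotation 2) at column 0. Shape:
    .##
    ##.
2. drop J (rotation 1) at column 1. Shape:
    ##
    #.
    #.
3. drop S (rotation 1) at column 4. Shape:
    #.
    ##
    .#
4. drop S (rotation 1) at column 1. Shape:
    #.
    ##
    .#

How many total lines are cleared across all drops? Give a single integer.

Drop 1: S rot2 at col 0 lands with bottom-row=0; cleared 0 line(s) (total 0); column heights now [1 2 2 0 0 0], max=2
Drop 2: J rot1 at col 1 lands with bottom-row=2; cleared 0 line(s) (total 0); column heights now [1 5 5 0 0 0], max=5
Drop 3: S rot1 at col 4 lands with bottom-row=0; cleared 0 line(s) (total 0); column heights now [1 5 5 0 3 2], max=5
Drop 4: S rot1 at col 1 lands with bottom-row=5; cleared 0 line(s) (total 0); column heights now [1 8 7 0 3 2], max=8

Answer: 0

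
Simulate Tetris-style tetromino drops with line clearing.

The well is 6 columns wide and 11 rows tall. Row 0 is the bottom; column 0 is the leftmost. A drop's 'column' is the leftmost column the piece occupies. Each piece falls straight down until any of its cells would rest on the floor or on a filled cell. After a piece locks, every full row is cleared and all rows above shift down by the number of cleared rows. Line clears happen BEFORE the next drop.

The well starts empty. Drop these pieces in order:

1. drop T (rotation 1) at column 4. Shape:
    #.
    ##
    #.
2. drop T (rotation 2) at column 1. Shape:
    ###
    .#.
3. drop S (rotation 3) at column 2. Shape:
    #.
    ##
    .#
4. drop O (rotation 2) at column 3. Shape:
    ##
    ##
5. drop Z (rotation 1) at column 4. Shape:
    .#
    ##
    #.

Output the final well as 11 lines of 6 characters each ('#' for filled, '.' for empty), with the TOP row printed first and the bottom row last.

Answer: ......
......
.....#
....##
....#.
...##.
..###.
..##..
...##.
.#####
..#.#.

Derivation:
Drop 1: T rot1 at col 4 lands with bottom-row=0; cleared 0 line(s) (total 0); column heights now [0 0 0 0 3 2], max=3
Drop 2: T rot2 at col 1 lands with bottom-row=0; cleared 0 line(s) (total 0); column heights now [0 2 2 2 3 2], max=3
Drop 3: S rot3 at col 2 lands with bottom-row=2; cleared 0 line(s) (total 0); column heights now [0 2 5 4 3 2], max=5
Drop 4: O rot2 at col 3 lands with bottom-row=4; cleared 0 line(s) (total 0); column heights now [0 2 5 6 6 2], max=6
Drop 5: Z rot1 at col 4 lands with bottom-row=6; cleared 0 line(s) (total 0); column heights now [0 2 5 6 8 9], max=9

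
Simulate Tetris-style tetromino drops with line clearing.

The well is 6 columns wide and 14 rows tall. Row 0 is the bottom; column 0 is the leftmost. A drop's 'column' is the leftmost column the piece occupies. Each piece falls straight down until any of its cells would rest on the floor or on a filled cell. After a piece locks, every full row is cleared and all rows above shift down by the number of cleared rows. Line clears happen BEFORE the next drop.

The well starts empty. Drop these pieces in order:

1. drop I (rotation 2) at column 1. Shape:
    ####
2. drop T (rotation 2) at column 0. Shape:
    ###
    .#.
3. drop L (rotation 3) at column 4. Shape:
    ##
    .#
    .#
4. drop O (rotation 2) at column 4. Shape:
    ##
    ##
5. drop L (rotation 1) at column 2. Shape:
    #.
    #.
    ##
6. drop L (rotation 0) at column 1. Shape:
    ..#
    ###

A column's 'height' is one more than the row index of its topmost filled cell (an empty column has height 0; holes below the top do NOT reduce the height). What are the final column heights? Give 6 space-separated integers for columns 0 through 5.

Drop 1: I rot2 at col 1 lands with bottom-row=0; cleared 0 line(s) (total 0); column heights now [0 1 1 1 1 0], max=1
Drop 2: T rot2 at col 0 lands with bottom-row=1; cleared 0 line(s) (total 0); column heights now [3 3 3 1 1 0], max=3
Drop 3: L rot3 at col 4 lands with bottom-row=0; cleared 0 line(s) (total 0); column heights now [3 3 3 1 3 3], max=3
Drop 4: O rot2 at col 4 lands with bottom-row=3; cleared 0 line(s) (total 0); column heights now [3 3 3 1 5 5], max=5
Drop 5: L rot1 at col 2 lands with bottom-row=3; cleared 0 line(s) (total 0); column heights now [3 3 6 4 5 5], max=6
Drop 6: L rot0 at col 1 lands with bottom-row=6; cleared 0 line(s) (total 0); column heights now [3 7 7 8 5 5], max=8

Answer: 3 7 7 8 5 5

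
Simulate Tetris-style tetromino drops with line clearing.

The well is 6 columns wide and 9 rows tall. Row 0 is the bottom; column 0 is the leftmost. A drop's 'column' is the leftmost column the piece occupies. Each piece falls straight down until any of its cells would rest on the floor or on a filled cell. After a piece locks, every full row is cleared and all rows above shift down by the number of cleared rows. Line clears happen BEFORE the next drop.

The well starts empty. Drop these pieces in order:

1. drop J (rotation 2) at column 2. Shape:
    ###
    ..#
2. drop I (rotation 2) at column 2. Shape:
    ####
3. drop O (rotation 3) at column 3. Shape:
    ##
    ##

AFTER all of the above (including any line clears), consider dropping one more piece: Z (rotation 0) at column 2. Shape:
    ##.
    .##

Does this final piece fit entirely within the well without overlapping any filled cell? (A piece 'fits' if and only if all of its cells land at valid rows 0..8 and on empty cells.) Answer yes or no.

Drop 1: J rot2 at col 2 lands with bottom-row=0; cleared 0 line(s) (total 0); column heights now [0 0 2 2 2 0], max=2
Drop 2: I rot2 at col 2 lands with bottom-row=2; cleared 0 line(s) (total 0); column heights now [0 0 3 3 3 3], max=3
Drop 3: O rot3 at col 3 lands with bottom-row=3; cleared 0 line(s) (total 0); column heights now [0 0 3 5 5 3], max=5
Test piece Z rot0 at col 2 (width 3): heights before test = [0 0 3 5 5 3]; fits = True

Answer: yes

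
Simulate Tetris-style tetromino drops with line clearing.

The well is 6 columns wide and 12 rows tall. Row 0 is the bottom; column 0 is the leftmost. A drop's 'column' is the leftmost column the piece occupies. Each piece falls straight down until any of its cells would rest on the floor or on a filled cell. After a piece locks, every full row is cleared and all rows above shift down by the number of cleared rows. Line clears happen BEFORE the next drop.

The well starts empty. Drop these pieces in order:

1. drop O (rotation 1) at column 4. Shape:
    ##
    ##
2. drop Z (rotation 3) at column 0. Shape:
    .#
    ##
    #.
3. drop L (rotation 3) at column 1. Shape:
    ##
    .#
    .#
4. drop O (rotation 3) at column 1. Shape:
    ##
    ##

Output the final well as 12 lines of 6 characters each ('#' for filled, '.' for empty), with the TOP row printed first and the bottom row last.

Drop 1: O rot1 at col 4 lands with bottom-row=0; cleared 0 line(s) (total 0); column heights now [0 0 0 0 2 2], max=2
Drop 2: Z rot3 at col 0 lands with bottom-row=0; cleared 0 line(s) (total 0); column heights now [2 3 0 0 2 2], max=3
Drop 3: L rot3 at col 1 lands with bottom-row=1; cleared 0 line(s) (total 0); column heights now [2 4 4 0 2 2], max=4
Drop 4: O rot3 at col 1 lands with bottom-row=4; cleared 0 line(s) (total 0); column heights now [2 6 6 0 2 2], max=6

Answer: ......
......
......
......
......
......
.##...
.##...
.##...
.##...
###.##
#...##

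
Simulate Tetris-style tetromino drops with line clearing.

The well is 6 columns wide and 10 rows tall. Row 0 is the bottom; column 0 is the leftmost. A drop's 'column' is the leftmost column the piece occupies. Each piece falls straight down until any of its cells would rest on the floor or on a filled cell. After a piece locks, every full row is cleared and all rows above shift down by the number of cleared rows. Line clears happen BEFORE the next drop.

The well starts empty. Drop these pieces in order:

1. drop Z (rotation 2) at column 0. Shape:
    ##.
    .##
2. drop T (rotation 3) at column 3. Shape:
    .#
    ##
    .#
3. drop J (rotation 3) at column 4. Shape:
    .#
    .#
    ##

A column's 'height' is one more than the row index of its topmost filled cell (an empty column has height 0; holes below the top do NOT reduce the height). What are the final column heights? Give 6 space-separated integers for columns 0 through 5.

Drop 1: Z rot2 at col 0 lands with bottom-row=0; cleared 0 line(s) (total 0); column heights now [2 2 1 0 0 0], max=2
Drop 2: T rot3 at col 3 lands with bottom-row=0; cleared 0 line(s) (total 0); column heights now [2 2 1 2 3 0], max=3
Drop 3: J rot3 at col 4 lands with bottom-row=3; cleared 0 line(s) (total 0); column heights now [2 2 1 2 4 6], max=6

Answer: 2 2 1 2 4 6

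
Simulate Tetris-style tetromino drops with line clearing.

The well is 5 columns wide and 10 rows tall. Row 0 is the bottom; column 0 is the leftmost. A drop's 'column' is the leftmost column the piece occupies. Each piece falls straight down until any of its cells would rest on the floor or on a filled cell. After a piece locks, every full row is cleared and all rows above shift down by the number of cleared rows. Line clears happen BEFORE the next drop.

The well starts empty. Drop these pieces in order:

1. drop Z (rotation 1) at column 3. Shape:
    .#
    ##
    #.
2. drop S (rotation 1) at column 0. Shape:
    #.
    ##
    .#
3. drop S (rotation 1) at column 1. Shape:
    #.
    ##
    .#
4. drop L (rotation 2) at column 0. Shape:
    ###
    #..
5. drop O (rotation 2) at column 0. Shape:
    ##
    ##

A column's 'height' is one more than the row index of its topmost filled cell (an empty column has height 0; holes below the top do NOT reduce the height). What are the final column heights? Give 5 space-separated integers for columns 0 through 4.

Drop 1: Z rot1 at col 3 lands with bottom-row=0; cleared 0 line(s) (total 0); column heights now [0 0 0 2 3], max=3
Drop 2: S rot1 at col 0 lands with bottom-row=0; cleared 0 line(s) (total 0); column heights now [3 2 0 2 3], max=3
Drop 3: S rot1 at col 1 lands with bottom-row=1; cleared 1 line(s) (total 1); column heights now [2 3 2 1 2], max=3
Drop 4: L rot2 at col 0 lands with bottom-row=2; cleared 0 line(s) (total 1); column heights now [4 4 4 1 2], max=4
Drop 5: O rot2 at col 0 lands with bottom-row=4; cleared 0 line(s) (total 1); column heights now [6 6 4 1 2], max=6

Answer: 6 6 4 1 2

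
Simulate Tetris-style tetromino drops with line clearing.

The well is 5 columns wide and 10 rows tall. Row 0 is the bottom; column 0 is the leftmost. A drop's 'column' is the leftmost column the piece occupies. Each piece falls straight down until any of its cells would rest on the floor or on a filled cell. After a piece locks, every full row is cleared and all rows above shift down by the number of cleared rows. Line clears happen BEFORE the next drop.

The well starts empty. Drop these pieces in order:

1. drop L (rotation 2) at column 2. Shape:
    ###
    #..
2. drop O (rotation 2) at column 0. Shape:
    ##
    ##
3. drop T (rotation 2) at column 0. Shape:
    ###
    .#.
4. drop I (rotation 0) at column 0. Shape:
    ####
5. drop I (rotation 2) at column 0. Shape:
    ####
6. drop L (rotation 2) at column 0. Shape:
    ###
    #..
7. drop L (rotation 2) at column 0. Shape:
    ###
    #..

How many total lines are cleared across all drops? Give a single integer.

Drop 1: L rot2 at col 2 lands with bottom-row=0; cleared 0 line(s) (total 0); column heights now [0 0 2 2 2], max=2
Drop 2: O rot2 at col 0 lands with bottom-row=0; cleared 1 line(s) (total 1); column heights now [1 1 1 0 0], max=1
Drop 3: T rot2 at col 0 lands with bottom-row=1; cleared 0 line(s) (total 1); column heights now [3 3 3 0 0], max=3
Drop 4: I rot0 at col 0 lands with bottom-row=3; cleared 0 line(s) (total 1); column heights now [4 4 4 4 0], max=4
Drop 5: I rot2 at col 0 lands with bottom-row=4; cleared 0 line(s) (total 1); column heights now [5 5 5 5 0], max=5
Drop 6: L rot2 at col 0 lands with bottom-row=5; cleared 0 line(s) (total 1); column heights now [7 7 7 5 0], max=7
Drop 7: L rot2 at col 0 lands with bottom-row=7; cleared 0 line(s) (total 1); column heights now [9 9 9 5 0], max=9

Answer: 1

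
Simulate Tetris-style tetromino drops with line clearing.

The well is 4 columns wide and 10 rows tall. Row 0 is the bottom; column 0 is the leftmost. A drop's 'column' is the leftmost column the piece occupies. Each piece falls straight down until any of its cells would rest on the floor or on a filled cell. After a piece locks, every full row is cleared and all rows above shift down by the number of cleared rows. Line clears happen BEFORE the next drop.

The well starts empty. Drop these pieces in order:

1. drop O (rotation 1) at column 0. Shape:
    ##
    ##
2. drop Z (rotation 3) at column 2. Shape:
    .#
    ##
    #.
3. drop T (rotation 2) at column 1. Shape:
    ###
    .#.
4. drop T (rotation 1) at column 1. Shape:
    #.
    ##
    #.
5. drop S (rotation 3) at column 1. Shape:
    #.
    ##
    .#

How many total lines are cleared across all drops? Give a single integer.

Answer: 1

Derivation:
Drop 1: O rot1 at col 0 lands with bottom-row=0; cleared 0 line(s) (total 0); column heights now [2 2 0 0], max=2
Drop 2: Z rot3 at col 2 lands with bottom-row=0; cleared 1 line(s) (total 1); column heights now [1 1 1 2], max=2
Drop 3: T rot2 at col 1 lands with bottom-row=1; cleared 0 line(s) (total 1); column heights now [1 3 3 3], max=3
Drop 4: T rot1 at col 1 lands with bottom-row=3; cleared 0 line(s) (total 1); column heights now [1 6 5 3], max=6
Drop 5: S rot3 at col 1 lands with bottom-row=5; cleared 0 line(s) (total 1); column heights now [1 8 7 3], max=8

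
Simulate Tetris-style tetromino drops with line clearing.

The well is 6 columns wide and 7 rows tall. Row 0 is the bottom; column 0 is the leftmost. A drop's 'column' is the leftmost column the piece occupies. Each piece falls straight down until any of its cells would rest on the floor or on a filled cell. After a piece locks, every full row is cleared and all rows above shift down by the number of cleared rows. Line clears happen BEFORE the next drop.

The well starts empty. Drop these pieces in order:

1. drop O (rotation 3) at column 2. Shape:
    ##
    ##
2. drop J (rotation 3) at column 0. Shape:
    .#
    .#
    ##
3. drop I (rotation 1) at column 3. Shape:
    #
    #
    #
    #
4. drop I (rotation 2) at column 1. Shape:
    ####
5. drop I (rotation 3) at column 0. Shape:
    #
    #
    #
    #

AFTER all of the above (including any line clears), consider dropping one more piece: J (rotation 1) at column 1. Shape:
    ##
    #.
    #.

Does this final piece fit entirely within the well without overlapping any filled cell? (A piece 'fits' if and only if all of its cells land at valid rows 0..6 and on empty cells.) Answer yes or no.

Answer: no

Derivation:
Drop 1: O rot3 at col 2 lands with bottom-row=0; cleared 0 line(s) (total 0); column heights now [0 0 2 2 0 0], max=2
Drop 2: J rot3 at col 0 lands with bottom-row=0; cleared 0 line(s) (total 0); column heights now [1 3 2 2 0 0], max=3
Drop 3: I rot1 at col 3 lands with bottom-row=2; cleared 0 line(s) (total 0); column heights now [1 3 2 6 0 0], max=6
Drop 4: I rot2 at col 1 lands with bottom-row=6; cleared 0 line(s) (total 0); column heights now [1 7 7 7 7 0], max=7
Drop 5: I rot3 at col 0 lands with bottom-row=1; cleared 0 line(s) (total 0); column heights now [5 7 7 7 7 0], max=7
Test piece J rot1 at col 1 (width 2): heights before test = [5 7 7 7 7 0]; fits = False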